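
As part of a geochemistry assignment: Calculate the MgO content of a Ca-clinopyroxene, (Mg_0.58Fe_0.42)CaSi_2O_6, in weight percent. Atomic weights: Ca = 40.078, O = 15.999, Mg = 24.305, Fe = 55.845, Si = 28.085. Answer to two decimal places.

Molar mass of (Mg_0.58Fe_0.42)CaSi_2O_6 = 0.58·24.305 + 0.42·55.845 + 1·40.078 + 2·28.085 + 6·15.999 = 229.794 g/mol.
Each formula unit contains 0.58 Mg, equivalent to 0.58/1 = 0.5800 mol MgO.
M(MgO) = 1×24.305 + 1×15.999 = 40.304 g/mol.
Mass of MgO per formula unit = 0.5800 × 40.304 = 23.376 g.
MgO wt% = 23.376 / 229.794 × 100 = 10.17%.

10.17 wt%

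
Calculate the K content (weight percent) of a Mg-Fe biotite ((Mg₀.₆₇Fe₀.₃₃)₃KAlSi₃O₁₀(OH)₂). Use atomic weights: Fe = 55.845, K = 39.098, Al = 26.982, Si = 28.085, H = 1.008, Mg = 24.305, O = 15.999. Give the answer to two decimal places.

8.72 weight percent

M((Mg₀.₆₇Fe₀.₃₃)₃KAlSi₃O₁₀(OH)₂) = 448.479 g/mol.
K contributes 1 × 39.098 = 39.098 g per mole.
39.098/448.479 = 0.0872 → 8.72%.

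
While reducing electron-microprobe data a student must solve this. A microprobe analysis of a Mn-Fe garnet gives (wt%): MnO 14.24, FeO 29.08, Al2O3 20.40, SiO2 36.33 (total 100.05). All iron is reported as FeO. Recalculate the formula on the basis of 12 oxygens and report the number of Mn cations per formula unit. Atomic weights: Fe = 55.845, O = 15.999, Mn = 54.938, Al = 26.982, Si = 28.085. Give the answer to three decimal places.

0.997 Mn apfu

MnO: 14.24/70.937 = 0.20074 mol → 0.20074 mol Mn, 0.20074 mol O.
FeO: 29.08/71.844 = 0.40477 mol → 0.40477 mol Fe, 0.40477 mol O.
Al2O3: 20.40/101.961 = 0.20008 mol → 0.40016 mol Al, 0.60024 mol O.
SiO2: 36.33/60.083 = 0.60466 mol → 0.60466 mol Si, 1.20932 mol O.
Total oxygen = 2.41507 mol. Normalization factor = 12/2.41507 = 4.96880.
Mn per 12 O = 0.20074 × 4.96880 = 0.997.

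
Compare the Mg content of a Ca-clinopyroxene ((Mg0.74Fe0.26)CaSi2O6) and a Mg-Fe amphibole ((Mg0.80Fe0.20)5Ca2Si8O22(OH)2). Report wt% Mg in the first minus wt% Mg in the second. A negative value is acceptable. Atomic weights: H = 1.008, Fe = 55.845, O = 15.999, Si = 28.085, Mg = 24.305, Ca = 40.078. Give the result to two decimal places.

-3.52 percentage points

Mg in (Mg0.74Fe0.26)CaSi2O6: molar mass 224.747 g/mol; 0.74×24.305 = 17.986 g → 8.00 wt%.
Mg in (Mg0.80Fe0.20)5Ca2Si8O22(OH)2: molar mass 843.893 g/mol; 4×24.305 = 97.220 g → 11.52 wt%.
Difference = 8.00 − 11.52 = -3.52 percentage points.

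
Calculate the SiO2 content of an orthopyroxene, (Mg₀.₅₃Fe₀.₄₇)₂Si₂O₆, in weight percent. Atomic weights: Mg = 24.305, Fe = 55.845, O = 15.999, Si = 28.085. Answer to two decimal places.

52.15 wt%

Molar mass of (Mg₀.₅₃Fe₀.₄₇)₂Si₂O₆ = 1.06*24.305 + 0.94*55.845 + 2*28.085 + 6*15.999 = 230.422 g/mol.
Each formula unit contains 2 Si, equivalent to 2/1 = 2.0000 mol SiO2.
M(SiO2) = 1×28.085 + 2×15.999 = 60.083 g/mol.
Mass of SiO2 per formula unit = 2.0000 × 60.083 = 120.166 g.
SiO2 wt% = 120.166 / 230.422 × 100 = 52.15%.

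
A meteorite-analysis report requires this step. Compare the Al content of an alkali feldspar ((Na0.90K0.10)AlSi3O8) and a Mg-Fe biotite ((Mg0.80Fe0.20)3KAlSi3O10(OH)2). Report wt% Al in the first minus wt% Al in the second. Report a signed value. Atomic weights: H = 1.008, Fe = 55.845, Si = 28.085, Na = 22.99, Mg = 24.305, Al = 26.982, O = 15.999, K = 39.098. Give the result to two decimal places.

First mineral: 26.982 g Al in 263.830 g formula = 10.23 wt% Al.
Second mineral: 26.982 g Al in 436.178 g formula = 6.19 wt% Al.
10.23% − 6.19% gives a difference of 4.04 percentage points.

4.04 percentage points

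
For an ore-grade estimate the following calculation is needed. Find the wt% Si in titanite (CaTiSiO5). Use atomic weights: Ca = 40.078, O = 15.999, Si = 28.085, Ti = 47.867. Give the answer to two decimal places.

14.33 weight percent

Formula mass = 1*40.078 + 1*47.867 + 1*28.085 + 5*15.999 = 196.025 g/mol, of which 28.085 g is Si.
So Si makes up 28.085/196.025 = 0.1433 of the mass, i.e. 14.33%.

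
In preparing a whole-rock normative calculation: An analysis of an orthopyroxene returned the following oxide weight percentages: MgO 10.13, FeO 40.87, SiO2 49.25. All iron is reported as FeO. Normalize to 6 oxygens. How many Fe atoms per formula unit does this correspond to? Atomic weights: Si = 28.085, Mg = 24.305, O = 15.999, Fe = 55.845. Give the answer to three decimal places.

1.388 Fe apfu

MgO: 10.13/40.304 = 0.25134 mol → 0.25134 mol Mg, 0.25134 mol O.
FeO: 40.87/71.844 = 0.56887 mol → 0.56887 mol Fe, 0.56887 mol O.
SiO2: 49.25/60.083 = 0.81970 mol → 0.81970 mol Si, 1.63940 mol O.
Total oxygen = 2.45961 mol. Normalization factor = 6/2.45961 = 2.43941.
Fe per 6 O = 0.56887 × 2.43941 = 1.388.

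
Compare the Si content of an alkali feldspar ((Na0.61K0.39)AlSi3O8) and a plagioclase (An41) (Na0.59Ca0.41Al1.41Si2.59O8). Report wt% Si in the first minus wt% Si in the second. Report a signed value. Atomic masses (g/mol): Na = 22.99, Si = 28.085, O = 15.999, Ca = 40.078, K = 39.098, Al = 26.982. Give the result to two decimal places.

Si in (Na0.61K0.39)AlSi3O8: molar mass 268.501 g/mol; 3×28.085 = 84.255 g → 31.38 wt%.
Si in Na0.59Ca0.41Al1.41Si2.59O8: molar mass 268.773 g/mol; 2.59×28.085 = 72.740 g → 27.06 wt%.
Difference = 31.38 − 27.06 = 4.32 percentage points.

4.32 percentage points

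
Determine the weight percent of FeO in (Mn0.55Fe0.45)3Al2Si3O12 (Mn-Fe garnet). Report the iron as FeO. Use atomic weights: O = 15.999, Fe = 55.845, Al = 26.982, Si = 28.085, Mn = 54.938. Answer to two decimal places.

Formula mass = 496.245 g/mol.
1.35 Fe → 1.3500 mol FeO per formula unit; M(FeO) = 71.844, so FeO mass = 96.989 g.
96.989/496.245 × 100 = 19.54 wt%.

19.54 wt%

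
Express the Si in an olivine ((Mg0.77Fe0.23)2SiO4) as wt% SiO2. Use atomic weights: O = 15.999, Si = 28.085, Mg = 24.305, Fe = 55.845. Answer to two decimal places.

Molar mass of (Mg0.77Fe0.23)2SiO4 = 1.54·24.305 + 0.46·55.845 + 1·28.085 + 4·15.999 = 155.199 g/mol.
Each formula unit contains 1 Si, equivalent to 1/1 = 1.0000 mol SiO2.
M(SiO2) = 1×28.085 + 2×15.999 = 60.083 g/mol.
Mass of SiO2 per formula unit = 1.0000 × 60.083 = 60.083 g.
SiO2 wt% = 60.083 / 155.199 × 100 = 38.71%.

38.71 wt%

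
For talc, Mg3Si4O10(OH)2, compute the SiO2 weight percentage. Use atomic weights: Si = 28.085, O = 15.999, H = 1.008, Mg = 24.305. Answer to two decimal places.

63.37 wt%

Formula mass = 379.259 g/mol.
4 Si → 4.0000 mol SiO2 per formula unit; M(SiO2) = 60.083, so SiO2 mass = 240.332 g.
240.332/379.259 × 100 = 63.37 wt%.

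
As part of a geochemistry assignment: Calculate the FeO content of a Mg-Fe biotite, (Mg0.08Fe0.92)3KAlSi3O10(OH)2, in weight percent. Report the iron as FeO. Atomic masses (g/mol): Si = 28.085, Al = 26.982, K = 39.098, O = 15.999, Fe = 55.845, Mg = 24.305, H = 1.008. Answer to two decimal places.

Molar mass of (Mg0.08Fe0.92)3KAlSi3O10(OH)2 = 0.24×24.305 + 2.76×55.845 + 1×39.098 + 1×26.982 + 3×28.085 + 12×15.999 + 2×1.008 = 504.304 g/mol.
Each formula unit contains 2.76 Fe, equivalent to 2.76/1 = 2.7600 mol FeO.
M(FeO) = 1×55.845 + 1×15.999 = 71.844 g/mol.
Mass of FeO per formula unit = 2.7600 × 71.844 = 198.289 g.
FeO wt% = 198.289 / 504.304 × 100 = 39.32%.

39.32 wt%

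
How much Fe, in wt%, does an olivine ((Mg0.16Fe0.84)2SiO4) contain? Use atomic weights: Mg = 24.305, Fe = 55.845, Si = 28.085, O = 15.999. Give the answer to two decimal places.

Formula mass = 0.32·24.305 + 1.68·55.845 + 1·28.085 + 4·15.999 = 193.678 g/mol, of which 93.820 g is Fe.
So Fe makes up 93.820/193.678 = 0.4844 of the mass, i.e. 48.44%.

48.44 wt%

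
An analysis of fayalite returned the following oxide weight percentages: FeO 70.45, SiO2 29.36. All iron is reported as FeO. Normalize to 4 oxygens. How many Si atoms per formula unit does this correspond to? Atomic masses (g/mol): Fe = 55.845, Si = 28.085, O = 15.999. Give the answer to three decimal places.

0.998 Si apfu

FeO (M=71.844): mol = 0.98060; Fe = 0.98060, O = 0.98060.
SiO2 (M=60.083): mol = 0.48866; Si = 0.48866, O = 0.97732.
ΣO = 1.95792; factor = 4/ΣO = 2.04298.
Si apfu = 0.48866 × 2.04298 = 0.998.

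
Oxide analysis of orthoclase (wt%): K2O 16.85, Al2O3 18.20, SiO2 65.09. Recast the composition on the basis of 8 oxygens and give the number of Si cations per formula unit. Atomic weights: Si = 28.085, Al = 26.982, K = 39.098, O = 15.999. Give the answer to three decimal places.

K2O: 16.85/94.195 = 0.17888 mol → 0.35776 mol K, 0.17888 mol O.
Al2O3: 18.20/101.961 = 0.17850 mol → 0.35700 mol Al, 0.53550 mol O.
SiO2: 65.09/60.083 = 1.08333 mol → 1.08333 mol Si, 2.16666 mol O.
Total oxygen = 2.88104 mol. Normalization factor = 8/2.88104 = 2.77678.
Si per 8 O = 1.08333 × 2.77678 = 3.008.

3.008 Si apfu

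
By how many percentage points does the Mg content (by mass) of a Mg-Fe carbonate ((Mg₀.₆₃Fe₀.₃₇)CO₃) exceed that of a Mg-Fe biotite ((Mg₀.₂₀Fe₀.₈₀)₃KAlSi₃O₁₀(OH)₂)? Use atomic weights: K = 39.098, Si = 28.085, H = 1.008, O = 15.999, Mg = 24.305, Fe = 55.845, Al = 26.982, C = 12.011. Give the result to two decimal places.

12.99 percentage points

Mg in (Mg₀.₆₃Fe₀.₃₇)CO₃: molar mass 95.983 g/mol; 0.63×24.305 = 15.312 g → 15.95 wt%.
Mg in (Mg₀.₂₀Fe₀.₈₀)₃KAlSi₃O₁₀(OH)₂: molar mass 492.950 g/mol; 0.60×24.305 = 14.583 g → 2.96 wt%.
Difference = 15.95 − 2.96 = 12.99 percentage points.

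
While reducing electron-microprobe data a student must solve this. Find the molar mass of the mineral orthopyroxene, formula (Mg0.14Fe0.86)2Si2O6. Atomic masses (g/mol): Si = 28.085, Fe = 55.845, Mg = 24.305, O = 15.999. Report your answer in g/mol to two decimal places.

255.02 g/mol

M = 0.28*24.305 + 1.72*55.845 + 2*28.085 + 6*15.999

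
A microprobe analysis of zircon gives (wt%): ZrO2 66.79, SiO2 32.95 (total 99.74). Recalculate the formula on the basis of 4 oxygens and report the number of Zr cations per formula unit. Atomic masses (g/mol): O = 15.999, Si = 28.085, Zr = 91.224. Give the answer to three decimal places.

ZrO2: 66.79/123.222 = 0.54203 mol → 0.54203 mol Zr, 1.08406 mol O.
SiO2: 32.95/60.083 = 0.54841 mol → 0.54841 mol Si, 1.09682 mol O.
Total oxygen = 2.18088 mol. Normalization factor = 4/2.18088 = 1.83412.
Zr per 4 O = 0.54203 × 1.83412 = 0.994.

0.994 Zr apfu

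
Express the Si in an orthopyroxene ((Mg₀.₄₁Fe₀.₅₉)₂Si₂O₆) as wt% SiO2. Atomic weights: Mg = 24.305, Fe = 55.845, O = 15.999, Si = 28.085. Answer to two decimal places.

50.49 wt%

M((Mg₀.₄₁Fe₀.₅₉)₂Si₂O₆) = 237.991 g/mol; M(SiO2) = 60.083 g/mol.
Moles SiO2 per formula unit = 2 Si ÷ 1 = 2.0000.
SiO2 fraction = (2.0000 × 60.083) / 237.991 = 120.166/237.991 = 0.5049.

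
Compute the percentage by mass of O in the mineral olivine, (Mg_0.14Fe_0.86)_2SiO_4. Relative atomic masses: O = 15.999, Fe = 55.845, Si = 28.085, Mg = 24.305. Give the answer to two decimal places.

Molar mass of (Mg_0.14Fe_0.86)_2SiO_4: 0.28*24.305 + 1.72*55.845 + 1*28.085 + 4*15.999 = 194.940 g/mol.
Mass of O per formula unit: 4 × 15.999 = 63.996 g.
Weight fraction O = 63.996 / 194.940 = 0.3283.

32.83 weight percent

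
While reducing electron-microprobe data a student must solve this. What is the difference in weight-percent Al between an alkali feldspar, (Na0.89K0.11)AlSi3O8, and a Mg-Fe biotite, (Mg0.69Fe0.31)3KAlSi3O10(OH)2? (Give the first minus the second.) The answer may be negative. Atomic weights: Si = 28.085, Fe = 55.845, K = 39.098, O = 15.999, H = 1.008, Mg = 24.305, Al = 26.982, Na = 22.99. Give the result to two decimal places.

First mineral: 26.982 g Al in 263.991 g formula = 10.22 wt% Al.
Second mineral: 26.982 g Al in 446.586 g formula = 6.04 wt% Al.
10.22% − 6.04% gives a difference of 4.18 percentage points.

4.18 percentage points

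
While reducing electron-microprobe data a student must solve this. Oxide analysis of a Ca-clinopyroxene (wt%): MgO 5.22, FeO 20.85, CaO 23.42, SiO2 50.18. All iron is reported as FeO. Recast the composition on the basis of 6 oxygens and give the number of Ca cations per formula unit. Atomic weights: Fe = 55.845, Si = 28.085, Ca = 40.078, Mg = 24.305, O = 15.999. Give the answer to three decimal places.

MgO (M=40.304): mol = 0.12952; Mg = 0.12952, O = 0.12952.
FeO (M=71.844): mol = 0.29021; Fe = 0.29021, O = 0.29021.
CaO (M=56.077): mol = 0.41764; Ca = 0.41764, O = 0.41764.
SiO2 (M=60.083): mol = 0.83518; Si = 0.83518, O = 1.67036.
ΣO = 2.50773; factor = 6/ΣO = 2.39260.
Ca apfu = 0.41764 × 2.39260 = 0.999.

0.999 Ca apfu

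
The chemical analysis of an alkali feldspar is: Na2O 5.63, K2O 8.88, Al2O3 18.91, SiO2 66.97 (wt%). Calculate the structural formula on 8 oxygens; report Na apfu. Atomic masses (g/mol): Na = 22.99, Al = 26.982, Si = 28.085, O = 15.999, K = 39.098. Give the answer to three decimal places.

0.489 Na apfu

Na2O: 5.63/61.979 = 0.09084 mol → 0.18168 mol Na, 0.09084 mol O.
K2O: 8.88/94.195 = 0.09427 mol → 0.18854 mol K, 0.09427 mol O.
Al2O3: 18.91/101.961 = 0.18546 mol → 0.37092 mol Al, 0.55638 mol O.
SiO2: 66.97/60.083 = 1.11462 mol → 1.11462 mol Si, 2.22924 mol O.
Total oxygen = 2.97073 mol. Normalization factor = 8/2.97073 = 2.69294.
Na per 8 O = 0.18168 × 2.69294 = 0.489.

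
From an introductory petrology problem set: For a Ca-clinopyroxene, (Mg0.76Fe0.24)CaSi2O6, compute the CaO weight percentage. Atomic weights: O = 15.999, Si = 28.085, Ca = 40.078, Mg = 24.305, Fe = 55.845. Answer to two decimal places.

Formula mass = 224.117 g/mol.
1 Ca → 1.0000 mol CaO per formula unit; M(CaO) = 56.077, so CaO mass = 56.077 g.
56.077/224.117 × 100 = 25.02 wt%.

25.02 wt%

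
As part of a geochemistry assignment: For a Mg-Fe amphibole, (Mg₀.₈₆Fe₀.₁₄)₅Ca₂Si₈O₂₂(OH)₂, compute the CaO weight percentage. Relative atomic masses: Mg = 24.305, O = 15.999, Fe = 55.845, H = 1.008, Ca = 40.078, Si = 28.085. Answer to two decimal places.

M((Mg₀.₈₆Fe₀.₁₄)₅Ca₂Si₈O₂₂(OH)₂) = 834.431 g/mol; M(CaO) = 56.077 g/mol.
Moles CaO per formula unit = 2 Ca ÷ 1 = 2.0000.
CaO fraction = (2.0000 × 56.077) / 834.431 = 112.154/834.431 = 0.1344.

13.44 wt%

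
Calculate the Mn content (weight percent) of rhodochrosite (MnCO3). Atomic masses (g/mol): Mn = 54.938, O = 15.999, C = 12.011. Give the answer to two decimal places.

47.79 weight percent

Formula mass = 1·54.938 + 1·12.011 + 3·15.999 = 114.946 g/mol, of which 54.938 g is Mn.
So Mn makes up 54.938/114.946 = 0.4779 of the mass, i.e. 47.79%.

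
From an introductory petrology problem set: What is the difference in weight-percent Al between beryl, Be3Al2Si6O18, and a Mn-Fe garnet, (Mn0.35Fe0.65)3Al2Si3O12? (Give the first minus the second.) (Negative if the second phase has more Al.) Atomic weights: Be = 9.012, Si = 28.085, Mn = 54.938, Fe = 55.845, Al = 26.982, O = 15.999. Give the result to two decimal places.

-0.82 percentage points

Al in Be3Al2Si6O18: molar mass 537.492 g/mol; 2×26.982 = 53.964 g → 10.04 wt%.
Al in (Mn0.35Fe0.65)3Al2Si3O12: molar mass 496.790 g/mol; 2×26.982 = 53.964 g → 10.86 wt%.
Difference = 10.04 − 10.86 = -0.82 percentage points.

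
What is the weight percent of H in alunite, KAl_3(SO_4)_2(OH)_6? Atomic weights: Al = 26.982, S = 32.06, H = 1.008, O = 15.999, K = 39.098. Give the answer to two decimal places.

Formula mass = 1*39.098 + 3*26.982 + 2*32.06 + 14*15.999 + 6*1.008 = 414.198 g/mol, of which 6.048 g is H.
So H makes up 6.048/414.198 = 0.0146 of the mass, i.e. 1.46%.

1.46 weight percent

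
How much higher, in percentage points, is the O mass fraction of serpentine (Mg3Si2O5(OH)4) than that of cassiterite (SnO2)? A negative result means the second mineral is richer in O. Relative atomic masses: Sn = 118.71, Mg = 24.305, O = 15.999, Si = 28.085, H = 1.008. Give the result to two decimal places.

First mineral: 143.991 g O in 277.108 g formula = 51.96 wt% O.
Second mineral: 31.998 g O in 150.708 g formula = 21.23 wt% O.
51.96% − 21.23% gives a difference of 30.73 percentage points.

30.73 percentage points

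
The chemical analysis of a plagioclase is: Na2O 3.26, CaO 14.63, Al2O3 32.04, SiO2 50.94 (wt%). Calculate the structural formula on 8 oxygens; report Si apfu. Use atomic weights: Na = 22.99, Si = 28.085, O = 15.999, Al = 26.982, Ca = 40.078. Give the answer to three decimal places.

3.26 wt% Na2O ÷ 61.979 g/mol = 0.05260 mol, giving 0.10520 Na and 0.05260 O.
14.63 wt% CaO ÷ 56.077 g/mol = 0.26089 mol, giving 0.26089 Ca and 0.26089 O.
32.04 wt% Al2O3 ÷ 101.961 g/mol = 0.31424 mol, giving 0.62848 Al and 0.94272 O.
50.94 wt% SiO2 ÷ 60.083 g/mol = 0.84783 mol, giving 0.84783 Si and 1.69566 O.
Oxygen sums to 2.95187; scaling by 8/2.95187 = 2.71015 puts the formula on 8 O.
Si: 0.84783 × 2.71015 = 2.298 atoms per formula unit.

2.298 Si apfu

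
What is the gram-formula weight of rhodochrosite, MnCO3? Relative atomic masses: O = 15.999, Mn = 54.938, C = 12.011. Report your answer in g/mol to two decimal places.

The formula mass is the sum 1*54.938 + 1*12.011 + 3*15.999.

114.95 g/mol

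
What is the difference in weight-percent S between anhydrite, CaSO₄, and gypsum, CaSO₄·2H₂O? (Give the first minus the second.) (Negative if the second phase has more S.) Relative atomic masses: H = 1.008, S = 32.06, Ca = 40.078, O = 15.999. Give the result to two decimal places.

4.93 percentage points

M(CaSO₄) = 136.134 g/mol, so wt% S = 32.060/136.134 × 100 = 23.55%.
M(CaSO₄·2H₂O) = 172.164 g/mol, so wt% S = 32.060/172.164 × 100 = 18.62%.
23.55 − 18.62 = 4.93 pp.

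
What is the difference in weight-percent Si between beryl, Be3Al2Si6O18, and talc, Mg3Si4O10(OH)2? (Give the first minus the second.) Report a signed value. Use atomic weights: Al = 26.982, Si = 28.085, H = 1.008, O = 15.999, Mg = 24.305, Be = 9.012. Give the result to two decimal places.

Si in Be3Al2Si6O18: molar mass 537.492 g/mol; 6×28.085 = 168.510 g → 31.35 wt%.
Si in Mg3Si4O10(OH)2: molar mass 379.259 g/mol; 4×28.085 = 112.340 g → 29.62 wt%.
Difference = 31.35 − 29.62 = 1.73 percentage points.

1.73 percentage points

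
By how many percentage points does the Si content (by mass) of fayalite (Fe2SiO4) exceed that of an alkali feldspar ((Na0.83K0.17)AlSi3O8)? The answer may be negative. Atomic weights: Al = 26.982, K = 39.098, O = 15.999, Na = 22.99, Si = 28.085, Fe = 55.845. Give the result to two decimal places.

-18.02 percentage points

Si in Fe2SiO4: molar mass 203.771 g/mol; 1×28.085 = 28.085 g → 13.78 wt%.
Si in (Na0.83K0.17)AlSi3O8: molar mass 264.957 g/mol; 3×28.085 = 84.255 g → 31.80 wt%.
Difference = 13.78 − 31.80 = -18.02 percentage points.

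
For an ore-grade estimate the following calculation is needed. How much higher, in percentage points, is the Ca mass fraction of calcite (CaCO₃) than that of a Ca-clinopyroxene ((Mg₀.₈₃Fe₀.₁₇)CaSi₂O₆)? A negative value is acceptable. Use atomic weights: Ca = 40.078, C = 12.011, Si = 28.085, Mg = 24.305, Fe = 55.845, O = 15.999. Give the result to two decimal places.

21.98 percentage points

Ca in CaCO₃: molar mass 100.086 g/mol; 1×40.078 = 40.078 g → 40.04 wt%.
Ca in (Mg₀.₈₃Fe₀.₁₇)CaSi₂O₆: molar mass 221.909 g/mol; 1×40.078 = 40.078 g → 18.06 wt%.
Difference = 40.04 − 18.06 = 21.98 percentage points.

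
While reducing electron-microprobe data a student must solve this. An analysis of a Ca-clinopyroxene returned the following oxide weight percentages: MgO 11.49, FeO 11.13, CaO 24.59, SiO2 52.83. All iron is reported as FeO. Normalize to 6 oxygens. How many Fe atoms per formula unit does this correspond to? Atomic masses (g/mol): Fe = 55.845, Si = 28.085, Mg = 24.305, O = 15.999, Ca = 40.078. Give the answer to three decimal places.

MgO: 11.49/40.304 = 0.28508 mol → 0.28508 mol Mg, 0.28508 mol O.
FeO: 11.13/71.844 = 0.15492 mol → 0.15492 mol Fe, 0.15492 mol O.
CaO: 24.59/56.077 = 0.43850 mol → 0.43850 mol Ca, 0.43850 mol O.
SiO2: 52.83/60.083 = 0.87928 mol → 0.87928 mol Si, 1.75856 mol O.
Total oxygen = 2.63706 mol. Normalization factor = 6/2.63706 = 2.27526.
Fe per 6 O = 0.15492 × 2.27526 = 0.352.

0.352 Fe apfu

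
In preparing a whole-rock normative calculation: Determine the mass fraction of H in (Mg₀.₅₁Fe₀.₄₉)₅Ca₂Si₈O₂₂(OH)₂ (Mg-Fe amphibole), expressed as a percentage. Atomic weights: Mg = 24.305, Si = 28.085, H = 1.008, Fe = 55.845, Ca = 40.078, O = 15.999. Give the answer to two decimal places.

0.23 mass %

Molar mass of (Mg₀.₅₁Fe₀.₄₉)₅Ca₂Si₈O₂₂(OH)₂: 2.55·24.305 + 2.45·55.845 + 2·40.078 + 8·28.085 + 24·15.999 + 2·1.008 = 889.626 g/mol.
Mass of H per formula unit: 2 × 1.008 = 2.016 g.
Weight fraction H = 2.016 / 889.626 = 0.0023.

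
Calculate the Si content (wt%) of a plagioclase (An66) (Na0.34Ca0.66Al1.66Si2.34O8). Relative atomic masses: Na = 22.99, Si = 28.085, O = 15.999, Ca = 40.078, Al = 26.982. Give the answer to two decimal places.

Molar mass of Na0.34Ca0.66Al1.66Si2.34O8: 0.34×22.99 + 0.66×40.078 + 1.66×26.982 + 2.34×28.085 + 8×15.999 = 272.769 g/mol.
Mass of Si per formula unit: 2.34 × 28.085 = 65.719 g.
Weight fraction Si = 65.719 / 272.769 = 0.2409.

24.09 wt%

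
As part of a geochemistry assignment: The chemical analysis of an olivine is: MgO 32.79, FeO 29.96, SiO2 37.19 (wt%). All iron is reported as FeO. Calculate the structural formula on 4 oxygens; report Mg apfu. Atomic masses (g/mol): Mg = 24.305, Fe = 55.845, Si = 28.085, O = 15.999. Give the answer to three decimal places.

MgO (M=40.304): mol = 0.81357; Mg = 0.81357, O = 0.81357.
FeO (M=71.844): mol = 0.41701; Fe = 0.41701, O = 0.41701.
SiO2 (M=60.083): mol = 0.61898; Si = 0.61898, O = 1.23796.
ΣO = 2.46854; factor = 4/ΣO = 1.62039.
Mg apfu = 0.81357 × 1.62039 = 1.318.

1.318 Mg apfu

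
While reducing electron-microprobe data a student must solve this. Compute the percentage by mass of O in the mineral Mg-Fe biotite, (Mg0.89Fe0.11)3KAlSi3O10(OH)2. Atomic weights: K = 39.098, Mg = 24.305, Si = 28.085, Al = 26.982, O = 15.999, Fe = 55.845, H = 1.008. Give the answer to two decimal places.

44.89 mass %

Molar mass of (Mg0.89Fe0.11)3KAlSi3O10(OH)2: 2.67×24.305 + 0.33×55.845 + 1×39.098 + 1×26.982 + 3×28.085 + 12×15.999 + 2×1.008 = 427.662 g/mol.
Mass of O per formula unit: 12 × 15.999 = 191.988 g.
Weight fraction O = 191.988 / 427.662 = 0.4489.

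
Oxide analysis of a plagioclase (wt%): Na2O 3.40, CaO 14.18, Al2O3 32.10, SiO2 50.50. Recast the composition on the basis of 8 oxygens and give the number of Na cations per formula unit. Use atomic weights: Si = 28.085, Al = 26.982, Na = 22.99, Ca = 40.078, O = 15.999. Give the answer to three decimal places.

0.299 Na apfu

3.40 wt% Na2O ÷ 61.979 g/mol = 0.05486 mol, giving 0.10972 Na and 0.05486 O.
14.18 wt% CaO ÷ 56.077 g/mol = 0.25287 mol, giving 0.25287 Ca and 0.25287 O.
32.10 wt% Al2O3 ÷ 101.961 g/mol = 0.31483 mol, giving 0.62966 Al and 0.94449 O.
50.50 wt% SiO2 ÷ 60.083 g/mol = 0.84050 mol, giving 0.84050 Si and 1.68100 O.
Oxygen sums to 2.93322; scaling by 8/2.93322 = 2.72738 puts the formula on 8 O.
Na: 0.10972 × 2.72738 = 0.299 atoms per formula unit.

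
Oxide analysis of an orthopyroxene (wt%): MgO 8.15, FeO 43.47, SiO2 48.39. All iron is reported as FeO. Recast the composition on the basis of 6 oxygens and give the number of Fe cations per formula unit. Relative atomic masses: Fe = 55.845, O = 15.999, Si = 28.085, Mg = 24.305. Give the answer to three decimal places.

8.15 wt% MgO ÷ 40.304 g/mol = 0.20221 mol, giving 0.20221 Mg and 0.20221 O.
43.47 wt% FeO ÷ 71.844 g/mol = 0.60506 mol, giving 0.60506 Fe and 0.60506 O.
48.39 wt% SiO2 ÷ 60.083 g/mol = 0.80539 mol, giving 0.80539 Si and 1.61078 O.
Oxygen sums to 2.41805; scaling by 6/2.41805 = 2.48134 puts the formula on 6 O.
Fe: 0.60506 × 2.48134 = 1.501 atoms per formula unit.

1.501 Fe apfu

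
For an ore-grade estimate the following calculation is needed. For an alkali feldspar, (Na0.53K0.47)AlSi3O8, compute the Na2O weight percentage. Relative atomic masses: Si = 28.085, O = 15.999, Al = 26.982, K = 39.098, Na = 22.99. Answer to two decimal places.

M((Na0.53K0.47)AlSi3O8) = 269.790 g/mol; M(Na2O) = 61.979 g/mol.
Moles Na2O per formula unit = 0.53 Na ÷ 2 = 0.2650.
Na2O fraction = (0.2650 × 61.979) / 269.790 = 16.424/269.790 = 0.0609.

6.09 wt%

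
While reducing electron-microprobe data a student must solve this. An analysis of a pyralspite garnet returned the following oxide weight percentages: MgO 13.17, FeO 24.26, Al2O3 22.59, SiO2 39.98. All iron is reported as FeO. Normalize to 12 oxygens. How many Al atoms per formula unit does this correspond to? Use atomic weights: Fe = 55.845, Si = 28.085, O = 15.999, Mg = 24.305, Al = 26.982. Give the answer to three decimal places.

MgO (M=40.304): mol = 0.32677; Mg = 0.32677, O = 0.32677.
FeO (M=71.844): mol = 0.33768; Fe = 0.33768, O = 0.33768.
Al2O3 (M=101.961): mol = 0.22156; Al = 0.44312, O = 0.66468.
SiO2 (M=60.083): mol = 0.66541; Si = 0.66541, O = 1.33082.
ΣO = 2.65995; factor = 12/ΣO = 4.51136.
Al apfu = 0.44312 × 4.51136 = 1.999.

1.999 Al apfu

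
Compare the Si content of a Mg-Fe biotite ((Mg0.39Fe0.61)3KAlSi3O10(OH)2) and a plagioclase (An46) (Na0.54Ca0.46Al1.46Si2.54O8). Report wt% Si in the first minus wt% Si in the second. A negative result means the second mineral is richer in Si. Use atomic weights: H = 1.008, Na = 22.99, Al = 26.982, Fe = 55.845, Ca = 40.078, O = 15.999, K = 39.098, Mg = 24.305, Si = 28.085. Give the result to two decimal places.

-8.72 percentage points

Si in (Mg0.39Fe0.61)3KAlSi3O10(OH)2: molar mass 474.972 g/mol; 3×28.085 = 84.255 g → 17.74 wt%.
Si in Na0.54Ca0.46Al1.46Si2.54O8: molar mass 269.572 g/mol; 2.54×28.085 = 71.336 g → 26.46 wt%.
Difference = 17.74 − 26.46 = -8.72 percentage points.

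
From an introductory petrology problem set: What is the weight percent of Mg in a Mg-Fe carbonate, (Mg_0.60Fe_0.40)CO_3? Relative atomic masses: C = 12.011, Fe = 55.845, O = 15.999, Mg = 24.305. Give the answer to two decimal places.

Molar mass of (Mg_0.60Fe_0.40)CO_3: 0.60×24.305 + 0.40×55.845 + 1×12.011 + 3×15.999 = 96.929 g/mol.
Mass of Mg per formula unit: 0.60 × 24.305 = 14.583 g.
Weight fraction Mg = 14.583 / 96.929 = 0.1505.

15.05 wt%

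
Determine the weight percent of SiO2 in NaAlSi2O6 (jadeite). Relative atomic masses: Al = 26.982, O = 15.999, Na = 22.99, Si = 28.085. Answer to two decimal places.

59.45 wt%

M(NaAlSi2O6) = 202.136 g/mol; M(SiO2) = 60.083 g/mol.
Moles SiO2 per formula unit = 2 Si ÷ 1 = 2.0000.
SiO2 fraction = (2.0000 × 60.083) / 202.136 = 120.166/202.136 = 0.5945.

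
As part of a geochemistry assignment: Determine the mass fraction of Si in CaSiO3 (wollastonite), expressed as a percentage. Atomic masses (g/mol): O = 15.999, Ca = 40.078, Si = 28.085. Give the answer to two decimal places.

24.18 weight percent

M(CaSiO3) = 116.160 g/mol.
Si contributes 1 × 28.085 = 28.085 g per mole.
28.085/116.160 = 0.2418 → 24.18%.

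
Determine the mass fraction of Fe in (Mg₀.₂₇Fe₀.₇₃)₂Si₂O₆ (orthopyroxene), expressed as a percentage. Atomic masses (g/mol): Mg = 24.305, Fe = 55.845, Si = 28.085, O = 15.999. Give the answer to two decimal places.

M((Mg₀.₂₇Fe₀.₇₃)₂Si₂O₆) = 246.822 g/mol.
Fe contributes 1.46 × 55.845 = 81.534 g per mole.
81.534/246.822 = 0.3303 → 33.03%.

33.03 wt%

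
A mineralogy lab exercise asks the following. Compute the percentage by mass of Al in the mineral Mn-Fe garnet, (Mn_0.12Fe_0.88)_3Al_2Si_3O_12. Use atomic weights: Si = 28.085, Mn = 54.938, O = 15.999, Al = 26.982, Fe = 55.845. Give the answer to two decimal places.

Molar mass of (Mn_0.12Fe_0.88)_3Al_2Si_3O_12: 0.36×54.938 + 2.64×55.845 + 2×26.982 + 3×28.085 + 12×15.999 = 497.415 g/mol.
Mass of Al per formula unit: 2 × 26.982 = 53.964 g.
Weight fraction Al = 53.964 / 497.415 = 0.1085.

10.85 mass %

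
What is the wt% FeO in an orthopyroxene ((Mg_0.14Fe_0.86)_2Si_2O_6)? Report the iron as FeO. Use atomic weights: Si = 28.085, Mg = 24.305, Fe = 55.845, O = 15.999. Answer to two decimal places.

M((Mg_0.14Fe_0.86)_2Si_2O_6) = 255.023 g/mol; M(FeO) = 71.844 g/mol.
Moles FeO per formula unit = 1.72 Fe ÷ 1 = 1.7200.
FeO fraction = (1.7200 × 71.844) / 255.023 = 123.572/255.023 = 0.4846.

48.46 wt%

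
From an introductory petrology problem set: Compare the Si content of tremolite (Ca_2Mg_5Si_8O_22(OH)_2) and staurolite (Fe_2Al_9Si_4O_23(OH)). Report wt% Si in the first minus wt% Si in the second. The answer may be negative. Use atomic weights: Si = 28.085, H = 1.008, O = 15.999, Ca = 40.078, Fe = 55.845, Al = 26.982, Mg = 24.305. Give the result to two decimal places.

First mineral: 224.680 g Si in 812.353 g formula = 27.66 wt% Si.
Second mineral: 112.340 g Si in 851.852 g formula = 13.19 wt% Si.
27.66% − 13.19% gives a difference of 14.47 percentage points.

14.47 percentage points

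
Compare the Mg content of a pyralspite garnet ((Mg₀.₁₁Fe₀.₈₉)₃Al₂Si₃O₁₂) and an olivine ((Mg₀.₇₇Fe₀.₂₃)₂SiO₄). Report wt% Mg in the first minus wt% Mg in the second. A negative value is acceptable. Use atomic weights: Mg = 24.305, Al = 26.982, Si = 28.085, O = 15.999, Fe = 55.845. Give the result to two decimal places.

Mg in (Mg₀.₁₁Fe₀.₈₉)₃Al₂Si₃O₁₂: molar mass 487.334 g/mol; 0.33×24.305 = 8.021 g → 1.65 wt%.
Mg in (Mg₀.₇₇Fe₀.₂₃)₂SiO₄: molar mass 155.199 g/mol; 1.54×24.305 = 37.430 g → 24.12 wt%.
Difference = 1.65 − 24.12 = -22.47 percentage points.

-22.47 percentage points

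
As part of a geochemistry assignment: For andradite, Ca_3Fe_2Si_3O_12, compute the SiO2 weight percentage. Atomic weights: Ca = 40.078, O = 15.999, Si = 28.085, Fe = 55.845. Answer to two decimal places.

Formula mass = 508.167 g/mol.
3 Si → 3.0000 mol SiO2 per formula unit; M(SiO2) = 60.083, so SiO2 mass = 180.249 g.
180.249/508.167 × 100 = 35.47 wt%.

35.47 wt%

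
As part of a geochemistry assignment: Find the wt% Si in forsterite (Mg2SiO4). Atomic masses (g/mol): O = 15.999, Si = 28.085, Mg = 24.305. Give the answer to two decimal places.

19.96 wt%

Molar mass of Mg2SiO4: 2·24.305 + 1·28.085 + 4·15.999 = 140.691 g/mol.
Mass of Si per formula unit: 1 × 28.085 = 28.085 g.
Weight fraction Si = 28.085 / 140.691 = 0.1996.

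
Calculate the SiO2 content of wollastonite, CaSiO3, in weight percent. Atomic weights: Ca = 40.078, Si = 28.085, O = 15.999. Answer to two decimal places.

51.72 wt%

Molar mass of CaSiO3 = 1·40.078 + 1·28.085 + 3·15.999 = 116.160 g/mol.
Each formula unit contains 1 Si, equivalent to 1/1 = 1.0000 mol SiO2.
M(SiO2) = 1×28.085 + 2×15.999 = 60.083 g/mol.
Mass of SiO2 per formula unit = 1.0000 × 60.083 = 60.083 g.
SiO2 wt% = 60.083 / 116.160 × 100 = 51.72%.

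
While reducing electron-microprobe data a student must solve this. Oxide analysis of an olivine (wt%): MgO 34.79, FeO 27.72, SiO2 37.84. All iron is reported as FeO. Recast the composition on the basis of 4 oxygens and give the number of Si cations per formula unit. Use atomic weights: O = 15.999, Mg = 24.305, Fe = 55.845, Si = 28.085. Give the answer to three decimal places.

MgO: 34.79/40.304 = 0.86319 mol → 0.86319 mol Mg, 0.86319 mol O.
FeO: 27.72/71.844 = 0.38584 mol → 0.38584 mol Fe, 0.38584 mol O.
SiO2: 37.84/60.083 = 0.62980 mol → 0.62980 mol Si, 1.25960 mol O.
Total oxygen = 2.50863 mol. Normalization factor = 4/2.50863 = 1.59450.
Si per 4 O = 0.62980 × 1.59450 = 1.004.

1.004 Si apfu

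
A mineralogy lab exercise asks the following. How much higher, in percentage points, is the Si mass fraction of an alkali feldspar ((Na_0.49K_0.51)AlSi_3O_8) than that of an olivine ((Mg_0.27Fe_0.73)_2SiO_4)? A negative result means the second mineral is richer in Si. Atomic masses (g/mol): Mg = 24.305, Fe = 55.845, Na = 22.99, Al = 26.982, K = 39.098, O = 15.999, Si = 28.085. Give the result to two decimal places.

16.12 percentage points

First mineral: 84.255 g Si in 270.434 g formula = 31.16 wt% Si.
Second mineral: 28.085 g Si in 186.739 g formula = 15.04 wt% Si.
31.16% − 15.04% gives a difference of 16.12 percentage points.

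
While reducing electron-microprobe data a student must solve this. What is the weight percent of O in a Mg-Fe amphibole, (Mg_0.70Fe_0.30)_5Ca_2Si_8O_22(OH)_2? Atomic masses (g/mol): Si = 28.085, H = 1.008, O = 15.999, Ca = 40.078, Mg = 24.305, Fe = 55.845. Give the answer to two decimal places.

M((Mg_0.70Fe_0.30)_5Ca_2Si_8O_22(OH)_2) = 859.663 g/mol.
O contributes 24 × 15.999 = 383.976 g per mole.
383.976/859.663 = 0.4467 → 44.67%.

44.67 mass %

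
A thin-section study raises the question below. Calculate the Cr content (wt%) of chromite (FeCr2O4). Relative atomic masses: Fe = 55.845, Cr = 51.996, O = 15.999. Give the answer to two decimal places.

46.46 wt%

Molar mass of FeCr2O4: 1·55.845 + 2·51.996 + 4·15.999 = 223.833 g/mol.
Mass of Cr per formula unit: 2 × 51.996 = 103.992 g.
Weight fraction Cr = 103.992 / 223.833 = 0.4646.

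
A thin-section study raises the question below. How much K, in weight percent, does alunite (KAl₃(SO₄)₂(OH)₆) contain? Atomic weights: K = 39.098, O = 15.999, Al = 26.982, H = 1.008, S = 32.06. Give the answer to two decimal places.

9.44 weight percent

Formula mass = 1·39.098 + 3·26.982 + 2·32.06 + 14·15.999 + 6·1.008 = 414.198 g/mol, of which 39.098 g is K.
So K makes up 39.098/414.198 = 0.0944 of the mass, i.e. 9.44%.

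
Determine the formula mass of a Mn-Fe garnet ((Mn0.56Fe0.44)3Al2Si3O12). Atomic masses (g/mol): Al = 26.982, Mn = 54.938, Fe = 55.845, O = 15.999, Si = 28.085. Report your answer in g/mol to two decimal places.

Mn: 1.68 × 54.938 = 92.2958
Fe: 1.32 × 55.845 = 73.7154
Al: 2 × 26.982 = 53.9640
Si: 3 × 28.085 = 84.2550
O: 12 × 15.999 = 191.9880
Summing the contributions gives the formula mass.

496.22 g/mol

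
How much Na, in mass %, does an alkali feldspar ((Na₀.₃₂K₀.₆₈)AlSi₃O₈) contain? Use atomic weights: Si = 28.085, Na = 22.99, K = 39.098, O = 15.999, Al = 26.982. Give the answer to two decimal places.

2.69 mass %

Formula mass = 0.32*22.99 + 0.68*39.098 + 1*26.982 + 3*28.085 + 8*15.999 = 273.172 g/mol, of which 7.357 g is Na.
So Na makes up 7.357/273.172 = 0.0269 of the mass, i.e. 2.69%.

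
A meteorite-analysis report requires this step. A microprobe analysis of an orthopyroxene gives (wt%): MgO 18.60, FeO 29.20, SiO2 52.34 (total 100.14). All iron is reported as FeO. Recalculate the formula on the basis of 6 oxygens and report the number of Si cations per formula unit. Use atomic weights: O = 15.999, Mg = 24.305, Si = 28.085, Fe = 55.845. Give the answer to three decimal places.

2.002 Si apfu

MgO: 18.60/40.304 = 0.46149 mol → 0.46149 mol Mg, 0.46149 mol O.
FeO: 29.20/71.844 = 0.40644 mol → 0.40644 mol Fe, 0.40644 mol O.
SiO2: 52.34/60.083 = 0.87113 mol → 0.87113 mol Si, 1.74226 mol O.
Total oxygen = 2.61019 mol. Normalization factor = 6/2.61019 = 2.29868.
Si per 6 O = 0.87113 × 2.29868 = 2.002.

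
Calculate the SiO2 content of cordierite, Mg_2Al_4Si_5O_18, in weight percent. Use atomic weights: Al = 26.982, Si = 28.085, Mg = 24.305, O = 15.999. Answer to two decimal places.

M(Mg_2Al_4Si_5O_18) = 584.945 g/mol; M(SiO2) = 60.083 g/mol.
Moles SiO2 per formula unit = 5 Si ÷ 1 = 5.0000.
SiO2 fraction = (5.0000 × 60.083) / 584.945 = 300.415/584.945 = 0.5136.

51.36 wt%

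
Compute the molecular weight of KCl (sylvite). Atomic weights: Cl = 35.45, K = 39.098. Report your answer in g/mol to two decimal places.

74.55 g/mol

M = 1×39.098 + 1×35.45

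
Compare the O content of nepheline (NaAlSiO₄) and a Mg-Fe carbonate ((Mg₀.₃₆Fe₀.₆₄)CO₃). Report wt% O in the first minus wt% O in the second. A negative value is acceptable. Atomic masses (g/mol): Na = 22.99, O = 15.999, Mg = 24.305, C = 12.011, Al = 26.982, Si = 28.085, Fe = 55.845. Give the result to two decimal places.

O in NaAlSiO₄: molar mass 142.053 g/mol; 4×15.999 = 63.996 g → 45.05 wt%.
O in (Mg₀.₃₆Fe₀.₆₄)CO₃: molar mass 104.499 g/mol; 3×15.999 = 47.997 g → 45.93 wt%.
Difference = 45.05 − 45.93 = -0.88 percentage points.

-0.88 percentage points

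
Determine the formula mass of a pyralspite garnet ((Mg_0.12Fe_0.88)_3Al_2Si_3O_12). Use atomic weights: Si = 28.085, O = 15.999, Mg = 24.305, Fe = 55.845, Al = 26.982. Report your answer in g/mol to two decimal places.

486.39 g/mol

Mg: 0.36 × 24.305 = 8.7498
Fe: 2.64 × 55.845 = 147.4308
Al: 2 × 26.982 = 53.9640
Si: 3 × 28.085 = 84.2550
O: 12 × 15.999 = 191.9880
Summing the contributions gives the formula mass.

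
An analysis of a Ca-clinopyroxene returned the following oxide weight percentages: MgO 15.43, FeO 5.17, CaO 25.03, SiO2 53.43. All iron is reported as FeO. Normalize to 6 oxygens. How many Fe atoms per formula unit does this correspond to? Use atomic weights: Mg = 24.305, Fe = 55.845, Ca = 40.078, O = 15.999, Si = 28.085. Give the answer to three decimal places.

0.161 Fe apfu

15.43 wt% MgO ÷ 40.304 g/mol = 0.38284 mol, giving 0.38284 Mg and 0.38284 O.
5.17 wt% FeO ÷ 71.844 g/mol = 0.07196 mol, giving 0.07196 Fe and 0.07196 O.
25.03 wt% CaO ÷ 56.077 g/mol = 0.44635 mol, giving 0.44635 Ca and 0.44635 O.
53.43 wt% SiO2 ÷ 60.083 g/mol = 0.88927 mol, giving 0.88927 Si and 1.77854 O.
Oxygen sums to 2.67969; scaling by 6/2.67969 = 2.23906 puts the formula on 6 O.
Fe: 0.07196 × 2.23906 = 0.161 atoms per formula unit.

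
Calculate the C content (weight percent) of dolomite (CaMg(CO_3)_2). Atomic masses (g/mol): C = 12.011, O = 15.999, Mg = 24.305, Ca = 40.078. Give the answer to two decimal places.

13.03 weight percent

Molar mass of CaMg(CO_3)_2: 1*40.078 + 1*24.305 + 2*12.011 + 6*15.999 = 184.399 g/mol.
Mass of C per formula unit: 2 × 12.011 = 24.022 g.
Weight fraction C = 24.022 / 184.399 = 0.1303.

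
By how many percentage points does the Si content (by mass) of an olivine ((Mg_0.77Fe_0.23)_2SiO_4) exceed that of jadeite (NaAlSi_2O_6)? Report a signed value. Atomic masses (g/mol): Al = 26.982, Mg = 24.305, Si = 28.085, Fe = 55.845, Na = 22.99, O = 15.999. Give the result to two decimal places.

Si in (Mg_0.77Fe_0.23)_2SiO_4: molar mass 155.199 g/mol; 1×28.085 = 28.085 g → 18.10 wt%.
Si in NaAlSi_2O_6: molar mass 202.136 g/mol; 2×28.085 = 56.170 g → 27.79 wt%.
Difference = 18.10 − 27.79 = -9.69 percentage points.

-9.69 percentage points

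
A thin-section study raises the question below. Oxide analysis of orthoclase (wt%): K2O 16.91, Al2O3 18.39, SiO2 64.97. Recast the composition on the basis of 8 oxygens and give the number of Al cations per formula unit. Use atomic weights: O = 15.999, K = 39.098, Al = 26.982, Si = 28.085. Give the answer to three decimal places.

1.001 Al apfu

K2O: 16.91/94.195 = 0.17952 mol → 0.35904 mol K, 0.17952 mol O.
Al2O3: 18.39/101.961 = 0.18036 mol → 0.36072 mol Al, 0.54108 mol O.
SiO2: 64.97/60.083 = 1.08134 mol → 1.08134 mol Si, 2.16268 mol O.
Total oxygen = 2.88328 mol. Normalization factor = 8/2.88328 = 2.77462.
Al per 8 O = 0.36072 × 2.77462 = 1.001.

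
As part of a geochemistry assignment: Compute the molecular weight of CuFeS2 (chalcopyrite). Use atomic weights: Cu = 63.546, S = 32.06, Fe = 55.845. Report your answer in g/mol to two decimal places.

183.51 g/mol

The formula mass is the sum 1×63.546 + 1×55.845 + 2×32.06.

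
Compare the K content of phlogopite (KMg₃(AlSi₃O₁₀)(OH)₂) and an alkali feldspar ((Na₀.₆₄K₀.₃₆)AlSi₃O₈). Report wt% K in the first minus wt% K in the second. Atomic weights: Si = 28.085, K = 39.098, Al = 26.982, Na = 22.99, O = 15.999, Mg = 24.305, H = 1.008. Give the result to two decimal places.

M(KMg₃(AlSi₃O₁₀)(OH)₂) = 417.254 g/mol, so wt% K = 39.098/417.254 × 100 = 9.37%.
M((Na₀.₆₄K₀.₃₆)AlSi₃O₈) = 268.018 g/mol, so wt% K = 14.075/268.018 × 100 = 5.25%.
9.37 − 5.25 = 4.12 pp.

4.12 percentage points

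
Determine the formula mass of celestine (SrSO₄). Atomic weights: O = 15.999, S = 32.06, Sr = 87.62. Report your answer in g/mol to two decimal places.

The formula mass is the sum 1·87.62 + 1·32.06 + 4·15.999.

183.68 g/mol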